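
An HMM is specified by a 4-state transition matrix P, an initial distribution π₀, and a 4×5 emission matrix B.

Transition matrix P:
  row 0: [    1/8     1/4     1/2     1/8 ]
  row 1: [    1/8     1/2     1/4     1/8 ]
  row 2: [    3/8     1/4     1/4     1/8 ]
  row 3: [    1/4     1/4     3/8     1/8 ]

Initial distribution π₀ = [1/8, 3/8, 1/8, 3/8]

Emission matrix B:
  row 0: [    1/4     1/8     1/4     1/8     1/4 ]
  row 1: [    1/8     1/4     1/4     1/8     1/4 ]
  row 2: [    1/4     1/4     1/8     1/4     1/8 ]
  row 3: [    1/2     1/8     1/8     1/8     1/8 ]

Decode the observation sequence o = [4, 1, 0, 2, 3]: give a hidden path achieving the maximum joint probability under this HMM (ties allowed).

path = [1, 1, 2, 0, 2]

t=0: δ = [3.125e-02, 9.375e-02, 1.562e-02, 4.688e-02]  (obs o_0=4)
t=1: δ = [1.465e-03, 1.172e-02, 5.859e-03, 1.465e-03]  ψ = [1, 1, 1, 1]  (obs o_1=1)
t=2: δ = [5.493e-04, 7.324e-04, 7.324e-04, 7.324e-04]  ψ = [2, 1, 1, 1]  (obs o_2=0)
t=3: δ = [6.866e-05, 9.155e-05, 3.433e-05, 1.144e-05]  ψ = [2, 1, 0, 1]  (obs o_3=2)
t=4: δ = [1.609e-06, 5.722e-06, 8.583e-06, 1.431e-06]  ψ = [2, 1, 0, 1]  (obs o_4=3)
backtrack: best end state = 2; path = [1, 1, 2, 0, 2]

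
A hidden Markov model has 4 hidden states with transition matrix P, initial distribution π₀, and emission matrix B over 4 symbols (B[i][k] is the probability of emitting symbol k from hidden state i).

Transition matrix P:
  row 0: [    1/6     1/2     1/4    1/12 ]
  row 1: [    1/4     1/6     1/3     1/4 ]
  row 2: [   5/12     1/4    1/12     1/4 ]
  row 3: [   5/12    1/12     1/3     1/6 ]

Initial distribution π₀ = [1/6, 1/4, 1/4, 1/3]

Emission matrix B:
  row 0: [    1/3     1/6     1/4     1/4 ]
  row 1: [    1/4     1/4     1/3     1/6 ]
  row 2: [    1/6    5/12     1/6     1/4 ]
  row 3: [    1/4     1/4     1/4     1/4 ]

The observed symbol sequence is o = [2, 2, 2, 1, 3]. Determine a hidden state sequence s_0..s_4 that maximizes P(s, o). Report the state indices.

path = [3, 0, 1, 2, 0]

t=0: δ = [4.167e-02, 8.333e-02, 4.167e-02, 8.333e-02]  (obs o_0=2)
t=1: δ = [8.681e-03, 6.944e-03, 4.630e-03, 5.208e-03]  ψ = [3, 0, 1, 1]  (obs o_1=2)
t=2: δ = [5.425e-04, 1.447e-03, 3.858e-04, 4.340e-04]  ψ = [3, 0, 1, 1]  (obs o_2=2)
t=3: δ = [6.028e-05, 6.782e-05, 2.009e-04, 9.042e-05]  ψ = [1, 0, 1, 1]  (obs o_3=1)
t=4: δ = [2.093e-05, 8.372e-06, 7.535e-06, 1.256e-05]  ψ = [2, 2, 3, 2]  (obs o_4=3)
backtrack: best end state = 0; path = [3, 0, 1, 2, 0]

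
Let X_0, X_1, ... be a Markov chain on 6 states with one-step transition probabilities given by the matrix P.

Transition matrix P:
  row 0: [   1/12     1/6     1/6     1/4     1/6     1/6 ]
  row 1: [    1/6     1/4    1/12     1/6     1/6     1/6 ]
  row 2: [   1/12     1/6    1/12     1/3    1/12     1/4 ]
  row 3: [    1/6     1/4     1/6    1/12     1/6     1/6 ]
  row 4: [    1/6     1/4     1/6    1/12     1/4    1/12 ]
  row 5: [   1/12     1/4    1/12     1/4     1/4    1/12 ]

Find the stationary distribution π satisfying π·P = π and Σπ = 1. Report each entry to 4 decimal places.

Balance equations π_j = Σ_i π_i·P[i][j]:
  π_0 = 1/12·π_0 + 1/6·π_1 + 1/12·π_2 + 1/6·π_3 + 1/6·π_4 + 1/12·π_5
  π_1 = 1/6·π_0 + 1/4·π_1 + 1/6·π_2 + 1/4·π_3 + 1/4·π_4 + 1/4·π_5
  π_2 = 1/6·π_0 + 1/12·π_1 + 1/12·π_2 + 1/6·π_3 + 1/6·π_4 + 1/12·π_5
  π_3 = 1/4·π_0 + 1/6·π_1 + 1/3·π_2 + 1/12·π_3 + 1/12·π_4 + 1/4·π_5
  π_4 = 1/6·π_0 + 1/6·π_1 + 1/12·π_2 + 1/6·π_3 + 1/4·π_4 + 1/4·π_5
  normalize: π_0 + π_1 + π_2 + π_3 + π_4 + π_5 = 1
Solving the linear system gives exactly π = [746/5619, 16694/73047, 9115/73047, 4397/24349, 13444/73047, 3635/24349].

π = [0.1328, 0.2285, 0.1248, 0.1806, 0.1840, 0.1493]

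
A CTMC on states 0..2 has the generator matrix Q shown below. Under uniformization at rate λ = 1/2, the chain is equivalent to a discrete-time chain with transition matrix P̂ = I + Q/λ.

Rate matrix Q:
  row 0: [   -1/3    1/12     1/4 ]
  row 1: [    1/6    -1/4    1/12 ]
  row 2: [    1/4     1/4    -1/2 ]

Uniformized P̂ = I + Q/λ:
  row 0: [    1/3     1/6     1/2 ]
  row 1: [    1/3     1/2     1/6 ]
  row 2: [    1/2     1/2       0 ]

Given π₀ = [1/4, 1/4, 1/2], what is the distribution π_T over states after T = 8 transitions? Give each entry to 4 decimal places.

t=0: π = [0.2500, 0.2500, 0.5000]
t=1: π = [0.4167, 0.4167, 0.1667]
t=2: π = [0.3611, 0.3611, 0.2778]
t=3: π = [0.3796, 0.3796, 0.2407]
t=4: π = [0.3735, 0.3735, 0.2531]
t=5: π = [0.3755, 0.3755, 0.2490]
t=6: π = [0.3748, 0.3748, 0.2503]
t=7: π = [0.3751, 0.3751, 0.2499]
t=8: π = [0.3750, 0.3750, 0.2500]

π = [0.3750, 0.3750, 0.2500]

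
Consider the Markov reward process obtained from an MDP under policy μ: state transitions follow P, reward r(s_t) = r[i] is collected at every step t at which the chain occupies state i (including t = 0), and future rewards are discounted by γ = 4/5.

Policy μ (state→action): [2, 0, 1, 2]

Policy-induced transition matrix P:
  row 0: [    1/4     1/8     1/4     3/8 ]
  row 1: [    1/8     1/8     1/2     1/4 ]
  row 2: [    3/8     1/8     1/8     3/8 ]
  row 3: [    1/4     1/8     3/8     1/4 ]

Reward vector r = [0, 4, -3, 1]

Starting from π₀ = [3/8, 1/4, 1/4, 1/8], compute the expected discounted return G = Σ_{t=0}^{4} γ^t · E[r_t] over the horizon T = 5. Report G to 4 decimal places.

G = 0.2673

t=0: π = [0.3750, 0.2500, 0.2500, 0.1250], E[r] = 0.3750, γ^t·E[r] = 0.375000, running G = 0.375000
t=1: π = [0.2500, 0.1250, 0.2969, 0.3281], E[r] = -0.0625, γ^t·E[r] = -0.050000, running G = 0.325000
t=2: π = [0.2715, 0.1250, 0.2852, 0.3184], E[r] = -0.0371, γ^t·E[r] = -0.023750, running G = 0.301250
t=3: π = [0.2700, 0.1250, 0.2854, 0.3196], E[r] = -0.0366, γ^t·E[r] = -0.018750, running G = 0.282500
t=4: π = [0.2701, 0.1250, 0.2855, 0.3194], E[r] = -0.0371, γ^t·E[r] = -0.015213, running G = 0.267288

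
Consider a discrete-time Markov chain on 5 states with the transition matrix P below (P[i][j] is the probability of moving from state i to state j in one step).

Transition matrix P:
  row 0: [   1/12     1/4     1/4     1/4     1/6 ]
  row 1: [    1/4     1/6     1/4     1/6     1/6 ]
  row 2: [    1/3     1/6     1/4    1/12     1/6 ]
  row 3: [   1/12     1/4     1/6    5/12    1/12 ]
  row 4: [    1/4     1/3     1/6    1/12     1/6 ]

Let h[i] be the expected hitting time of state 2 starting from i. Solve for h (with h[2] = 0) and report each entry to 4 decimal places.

h = [4.6025, 4.5694, 0.0000, 5.0318, 4.9117]

First-step conditioning: h[2] = 0; for i ≠ 2, h[i] = 1 + Σ_k P[i][k]·h[k].
  h[0] = 1 + 1/12·h[0] + 1/4·h[1] + 1/4·h[3] + 1/6·h[4]
  h[1] = 1 + 1/4·h[0] + 1/6·h[1] + 1/6·h[3] + 1/6·h[4]
  h[3] = 1 + 1/12·h[0] + 1/4·h[1] + 5/12·h[3] + 1/12·h[4]
  h[4] = 1 + 1/4·h[0] + 1/3·h[1] + 1/12·h[3] + 1/6·h[4]
Solving the 4×4 linear system over states ≠ 2 gives exactly h = [2628/571, 18264/3997, 0, 20112/3997, 19632/3997] (h[2] = 0 is the target).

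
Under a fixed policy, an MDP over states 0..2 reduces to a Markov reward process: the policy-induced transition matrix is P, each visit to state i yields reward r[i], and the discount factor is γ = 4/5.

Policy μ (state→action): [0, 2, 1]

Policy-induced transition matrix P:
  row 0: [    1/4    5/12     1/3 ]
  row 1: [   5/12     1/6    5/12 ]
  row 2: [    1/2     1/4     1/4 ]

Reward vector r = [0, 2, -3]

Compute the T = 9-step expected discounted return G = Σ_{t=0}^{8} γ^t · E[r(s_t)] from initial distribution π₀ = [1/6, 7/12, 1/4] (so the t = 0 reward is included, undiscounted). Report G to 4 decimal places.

t=0: π = [0.1667, 0.5833, 0.2500], E[r] = 0.4167, γ^t·E[r] = 0.416667, running G = 0.416667
t=1: π = [0.4097, 0.2292, 0.3611], E[r] = -0.6250, γ^t·E[r] = -0.500000, running G = -0.083333
t=2: π = [0.3785, 0.2992, 0.3223], E[r] = -0.3686, γ^t·E[r] = -0.235926, running G = -0.319259
t=3: π = [0.3804, 0.2881, 0.3314], E[r] = -0.4179, γ^t·E[r] = -0.213975, running G = -0.533235
t=4: π = [0.3809, 0.2894, 0.3297], E[r] = -0.4104, γ^t·E[r] = -0.168097, running G = -0.701332
t=5: π = [0.3807, 0.2894, 0.3300], E[r] = -0.4112, γ^t·E[r] = -0.134739, running G = -0.836071
t=6: π = [0.3807, 0.2893, 0.3299], E[r] = -0.4112, γ^t·E[r] = -0.107790, running G = -0.943861
t=7: π = [0.3807, 0.2893, 0.3299], E[r] = -0.4112, γ^t·E[r] = -0.086227, running G = -1.030087
t=8: π = [0.3807, 0.2893, 0.3299], E[r] = -0.4112, γ^t·E[r] = -0.068983, running G = -1.099070

G = -1.0991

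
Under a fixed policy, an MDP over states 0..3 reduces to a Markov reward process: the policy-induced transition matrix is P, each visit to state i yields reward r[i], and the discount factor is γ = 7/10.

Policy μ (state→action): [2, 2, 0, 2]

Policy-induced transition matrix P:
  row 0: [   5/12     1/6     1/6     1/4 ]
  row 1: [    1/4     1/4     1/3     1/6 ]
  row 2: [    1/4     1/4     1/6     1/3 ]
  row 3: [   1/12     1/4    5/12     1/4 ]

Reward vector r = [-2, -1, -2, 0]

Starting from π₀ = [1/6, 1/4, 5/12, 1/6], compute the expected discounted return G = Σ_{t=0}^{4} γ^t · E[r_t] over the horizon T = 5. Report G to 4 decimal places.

t=0: π = [0.1667, 0.2500, 0.4167, 0.1667], E[r] = -1.4167, γ^t·E[r] = -1.416667, running G = -1.416667
t=1: π = [0.2500, 0.2361, 0.2500, 0.2639], E[r] = -1.2361, γ^t·E[r] = -0.865278, running G = -2.281944
t=2: π = [0.2477, 0.2292, 0.2720, 0.2512], E[r] = -1.2685, γ^t·E[r] = -0.621574, running G = -2.903519
t=3: π = [0.2494, 0.2294, 0.2677, 0.2536], E[r] = -1.2635, γ^t·E[r] = -0.433382, running G = -3.336900
t=4: π = [0.2493, 0.2292, 0.2683, 0.2532], E[r] = -1.2644, γ^t·E[r] = -0.303583, running G = -3.640483

G = -3.6405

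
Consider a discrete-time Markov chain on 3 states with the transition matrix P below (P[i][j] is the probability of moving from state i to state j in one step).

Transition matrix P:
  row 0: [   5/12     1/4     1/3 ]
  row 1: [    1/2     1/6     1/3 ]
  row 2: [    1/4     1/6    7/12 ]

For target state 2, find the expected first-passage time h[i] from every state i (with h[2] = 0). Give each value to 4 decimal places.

h = [3.0000, 3.0000, 0.0000]

First-step conditioning: h[2] = 0; for i ≠ 2, h[i] = 1 + Σ_k P[i][k]·h[k].
  h[0] = 1 + 5/12·h[0] + 1/4·h[1]
  h[1] = 1 + 1/2·h[0] + 1/6·h[1]
Solving the 2×2 linear system over states ≠ 2 gives exactly h = [3, 3, 0] (h[2] = 0 is the target).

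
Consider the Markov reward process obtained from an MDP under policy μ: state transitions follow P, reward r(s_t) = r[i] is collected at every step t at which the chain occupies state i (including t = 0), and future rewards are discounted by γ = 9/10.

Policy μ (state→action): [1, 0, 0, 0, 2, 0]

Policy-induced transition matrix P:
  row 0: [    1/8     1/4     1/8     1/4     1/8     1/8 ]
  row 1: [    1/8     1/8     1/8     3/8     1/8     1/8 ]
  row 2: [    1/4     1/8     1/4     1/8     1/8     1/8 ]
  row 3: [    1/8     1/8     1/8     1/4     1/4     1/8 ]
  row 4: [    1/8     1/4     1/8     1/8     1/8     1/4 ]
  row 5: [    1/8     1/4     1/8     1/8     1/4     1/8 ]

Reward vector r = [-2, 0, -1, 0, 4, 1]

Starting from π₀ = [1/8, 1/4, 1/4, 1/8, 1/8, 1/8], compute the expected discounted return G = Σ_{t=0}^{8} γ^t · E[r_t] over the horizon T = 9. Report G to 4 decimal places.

t=0: π = [0.1250, 0.2500, 0.2500, 0.1250, 0.1250, 0.1250], E[r] = 0.1250, γ^t·E[r] = 0.125000, running G = 0.125000
t=1: π = [0.1563, 0.1719, 0.1563, 0.2188, 0.1563, 0.1406], E[r] = 0.2969, γ^t·E[r] = 0.267188, running G = 0.392188
t=2: π = [0.1445, 0.1816, 0.1445, 0.2148, 0.1699, 0.1445], E[r] = 0.3906, γ^t·E[r] = 0.316406, running G = 0.708594
t=3: π = [0.1431, 0.1824, 0.1431, 0.2153, 0.1699, 0.1462], E[r] = 0.3967, γ^t·E[r] = 0.289215, running G = 0.997809
t=4: π = [0.1429, 0.1824, 0.1429, 0.2154, 0.1702, 0.1462], E[r] = 0.3984, γ^t·E[r] = 0.261375, running G = 1.259184
t=5: π = [0.1429, 0.1824, 0.1429, 0.2154, 0.1702, 0.1463], E[r] = 0.3985, γ^t·E[r] = 0.235316, running G = 1.494500
t=6: π = [0.1429, 0.1824, 0.1429, 0.2154, 0.1702, 0.1463], E[r] = 0.3985, γ^t·E[r] = 0.211797, running G = 1.706296
t=7: π = [0.1429, 0.1824, 0.1429, 0.2154, 0.1702, 0.1463], E[r] = 0.3985, γ^t·E[r] = 0.190618, running G = 1.896914
t=8: π = [0.1429, 0.1824, 0.1429, 0.2154, 0.1702, 0.1463], E[r] = 0.3985, γ^t·E[r] = 0.171556, running G = 2.068470

G = 2.0685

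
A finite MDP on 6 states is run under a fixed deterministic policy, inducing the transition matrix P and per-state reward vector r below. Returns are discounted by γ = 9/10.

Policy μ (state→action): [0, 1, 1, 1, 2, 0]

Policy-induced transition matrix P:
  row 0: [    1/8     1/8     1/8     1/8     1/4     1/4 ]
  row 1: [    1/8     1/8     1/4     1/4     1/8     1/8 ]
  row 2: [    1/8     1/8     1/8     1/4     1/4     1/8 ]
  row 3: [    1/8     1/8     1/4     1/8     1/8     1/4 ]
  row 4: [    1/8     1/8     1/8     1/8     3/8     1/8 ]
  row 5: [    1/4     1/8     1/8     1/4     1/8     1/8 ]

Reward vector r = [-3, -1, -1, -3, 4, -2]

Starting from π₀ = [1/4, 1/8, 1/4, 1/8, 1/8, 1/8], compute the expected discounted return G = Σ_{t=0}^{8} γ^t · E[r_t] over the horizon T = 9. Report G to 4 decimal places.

t=0: π = [0.2500, 0.1250, 0.2500, 0.1250, 0.1250, 0.1250], E[r] = -1.2500, γ^t·E[r] = -1.250000, running G = -1.250000
t=1: π = [0.1406, 0.1250, 0.1563, 0.1875, 0.2188, 0.1719], E[r] = -0.7344, γ^t·E[r] = -0.660938, running G = -1.910938
t=2: π = [0.1465, 0.1250, 0.1641, 0.1816, 0.2168, 0.1660], E[r] = -0.7383, γ^t·E[r] = -0.598008, running G = -2.508945
t=3: π = [0.1458, 0.1250, 0.1633, 0.1819, 0.2180, 0.1660], E[r] = -0.7312, γ^t·E[r] = -0.533046, running G = -3.041991
t=4: π = [0.1458, 0.1250, 0.1634, 0.1818, 0.2181, 0.1660], E[r] = -0.7303, γ^t·E[r] = -0.479180, running G = -3.521171
t=5: π = [0.1457, 0.1250, 0.1633, 0.1818, 0.2182, 0.1659], E[r] = -0.7301, γ^t·E[r] = -0.431141, running G = -3.952312
t=6: π = [0.1457, 0.1250, 0.1633, 0.1818, 0.2182, 0.1659], E[r] = -0.7301, γ^t·E[r] = -0.388005, running G = -4.340317
t=7: π = [0.1457, 0.1250, 0.1633, 0.1818, 0.2182, 0.1659], E[r] = -0.7301, γ^t·E[r] = -0.349201, running G = -4.689518
t=8: π = [0.1457, 0.1250, 0.1633, 0.1818, 0.2182, 0.1659], E[r] = -0.7301, γ^t·E[r] = -0.314280, running G = -5.003798

G = -5.0038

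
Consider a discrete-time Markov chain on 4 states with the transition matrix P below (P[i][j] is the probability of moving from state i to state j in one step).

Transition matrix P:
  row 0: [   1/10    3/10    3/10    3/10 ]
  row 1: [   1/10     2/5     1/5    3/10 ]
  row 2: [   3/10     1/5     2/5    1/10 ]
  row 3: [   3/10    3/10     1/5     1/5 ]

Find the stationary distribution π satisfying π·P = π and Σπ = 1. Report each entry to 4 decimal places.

π = [0.1995, 0.3028, 0.2749, 0.2227]

Balance equations π_j = Σ_i π_i·P[i][j]:
  π_0 = 1/10·π_0 + 1/10·π_1 + 3/10·π_2 + 3/10·π_3
  π_1 = 3/10·π_0 + 2/5·π_1 + 1/5·π_2 + 3/10·π_3
  π_2 = 3/10·π_0 + 1/5·π_1 + 2/5·π_2 + 1/5·π_3
  normalize: π_0 + π_1 + π_2 + π_3 = 1
Solving the linear system gives exactly π = [86/431, 261/862, 237/862, 96/431].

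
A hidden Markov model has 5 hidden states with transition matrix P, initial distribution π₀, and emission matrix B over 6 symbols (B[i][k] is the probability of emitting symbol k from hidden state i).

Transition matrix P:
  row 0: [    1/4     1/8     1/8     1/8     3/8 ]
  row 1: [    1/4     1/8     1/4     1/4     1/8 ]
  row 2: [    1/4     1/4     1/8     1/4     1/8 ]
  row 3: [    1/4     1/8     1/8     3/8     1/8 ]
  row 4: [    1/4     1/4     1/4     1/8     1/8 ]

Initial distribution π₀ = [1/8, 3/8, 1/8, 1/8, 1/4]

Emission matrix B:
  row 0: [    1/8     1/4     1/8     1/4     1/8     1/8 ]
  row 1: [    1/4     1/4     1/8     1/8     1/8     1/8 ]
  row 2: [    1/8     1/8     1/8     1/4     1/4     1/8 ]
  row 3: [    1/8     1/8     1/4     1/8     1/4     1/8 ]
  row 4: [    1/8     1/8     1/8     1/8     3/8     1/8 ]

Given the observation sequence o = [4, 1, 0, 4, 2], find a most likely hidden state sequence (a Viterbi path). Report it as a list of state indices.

path = [4, 1, 3, 3, 3]

t=0: δ = [1.562e-02, 4.688e-02, 3.125e-02, 3.125e-02, 9.375e-02]  (obs o_0=4)
t=1: δ = [5.859e-03, 5.859e-03, 2.930e-03, 1.465e-03, 1.465e-03]  ψ = [4, 4, 4, 1, 4]  (obs o_1=1)
t=2: δ = [1.831e-04, 1.831e-04, 1.831e-04, 1.831e-04, 2.747e-04]  ψ = [0, 0, 1, 1, 0]  (obs o_2=0)
t=3: δ = [8.583e-06, 8.583e-06, 1.717e-05, 1.717e-05, 2.575e-05]  ψ = [4, 4, 4, 3, 0]  (obs o_3=4)
t=4: δ = [8.047e-07, 8.047e-07, 8.047e-07, 1.609e-06, 4.023e-07]  ψ = [4, 4, 4, 3, 0]  (obs o_4=2)
backtrack: best end state = 3; path = [4, 1, 3, 3, 3]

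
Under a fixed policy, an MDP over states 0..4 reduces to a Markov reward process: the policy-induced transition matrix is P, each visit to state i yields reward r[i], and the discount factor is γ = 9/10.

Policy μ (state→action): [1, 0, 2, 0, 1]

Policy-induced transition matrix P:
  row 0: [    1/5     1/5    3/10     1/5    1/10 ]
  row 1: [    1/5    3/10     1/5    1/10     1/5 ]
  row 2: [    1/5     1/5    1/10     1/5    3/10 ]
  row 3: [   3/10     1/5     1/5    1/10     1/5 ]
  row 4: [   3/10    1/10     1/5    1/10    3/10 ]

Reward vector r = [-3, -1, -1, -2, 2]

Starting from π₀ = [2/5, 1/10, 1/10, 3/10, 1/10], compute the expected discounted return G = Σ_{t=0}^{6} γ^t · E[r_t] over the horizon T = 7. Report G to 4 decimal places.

t=0: π = [0.4000, 0.1000, 0.1000, 0.3000, 0.1000], E[r] = -1.8000, γ^t·E[r] = -1.800000, running G = -1.800000
t=1: π = [0.2400, 0.2000, 0.2300, 0.1500, 0.1800], E[r] = -1.0900, γ^t·E[r] = -0.981000, running G = -2.781000
t=2: π = [0.2330, 0.2020, 0.2010, 0.1470, 0.2170], E[r] = -0.9620, γ^t·E[r] = -0.779220, running G = -3.560220
t=3: π = [0.2364, 0.1985, 0.2032, 0.1434, 0.2185], E[r] = -0.9607, γ^t·E[r] = -0.700350, running G = -4.260570
t=4: π = [0.2362, 0.1980, 0.2033, 0.1440, 0.2185], E[r] = -0.9608, γ^t·E[r] = -0.630348, running G = -4.890918
t=5: π = [0.2362, 0.1979, 0.2033, 0.1440, 0.2186], E[r] = -0.9608, γ^t·E[r] = -0.567314, running G = -5.458232
t=6: π = [0.2363, 0.1979, 0.2033, 0.1440, 0.2186], E[r] = -0.9608, γ^t·E[r] = -0.510596, running G = -5.968828

G = -5.9688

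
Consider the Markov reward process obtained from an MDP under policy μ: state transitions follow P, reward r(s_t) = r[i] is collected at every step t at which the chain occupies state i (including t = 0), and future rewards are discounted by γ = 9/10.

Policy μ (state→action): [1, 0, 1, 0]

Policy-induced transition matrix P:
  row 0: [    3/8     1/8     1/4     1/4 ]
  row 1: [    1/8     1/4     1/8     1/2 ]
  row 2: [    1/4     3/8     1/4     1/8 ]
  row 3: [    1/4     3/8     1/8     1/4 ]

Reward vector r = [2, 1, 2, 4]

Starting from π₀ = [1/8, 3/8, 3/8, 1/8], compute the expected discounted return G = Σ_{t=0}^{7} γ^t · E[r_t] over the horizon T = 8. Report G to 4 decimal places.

t=0: π = [0.1250, 0.3750, 0.3750, 0.1250], E[r] = 1.8750, γ^t·E[r] = 1.875000, running G = 1.875000
t=1: π = [0.2188, 0.2969, 0.1875, 0.2969], E[r] = 2.2969, γ^t·E[r] = 2.067188, running G = 3.942188
t=2: π = [0.2402, 0.2832, 0.1758, 0.3008], E[r] = 2.3184, γ^t·E[r] = 1.877871, running G = 5.820059
t=3: π = [0.2446, 0.2795, 0.1770, 0.2988], E[r] = 2.3181, γ^t·E[r] = 1.689906, running G = 7.509965
t=4: π = [0.2456, 0.2789, 0.1777, 0.2978], E[r] = 2.3166, γ^t·E[r] = 1.519934, running G = 9.029899
t=5: π = [0.2458, 0.2787, 0.1779, 0.2975], E[r] = 2.3163, γ^t·E[r] = 1.367749, running G = 10.397648
t=6: π = [0.2459, 0.2787, 0.1780, 0.2974], E[r] = 2.3162, γ^t·E[r] = 1.230916, running G = 11.628565
t=7: π = [0.2459, 0.2787, 0.1780, 0.2974], E[r] = 2.3162, γ^t·E[r] = 1.107815, running G = 12.736380

G = 12.7364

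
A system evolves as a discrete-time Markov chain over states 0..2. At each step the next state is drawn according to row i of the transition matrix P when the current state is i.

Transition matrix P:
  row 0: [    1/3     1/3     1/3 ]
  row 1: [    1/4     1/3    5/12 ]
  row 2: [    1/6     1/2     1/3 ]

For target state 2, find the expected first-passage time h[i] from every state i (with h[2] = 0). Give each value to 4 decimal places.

First-step conditioning: h[2] = 0; for i ≠ 2, h[i] = 1 + Σ_k P[i][k]·h[k].
  h[0] = 1 + 1/3·h[0] + 1/3·h[1]
  h[1] = 1 + 1/4·h[0] + 1/3·h[1]
Solving the 2×2 linear system over states ≠ 2 gives exactly h = [36/13, 33/13, 0] (h[2] = 0 is the target).

h = [2.7692, 2.5385, 0.0000]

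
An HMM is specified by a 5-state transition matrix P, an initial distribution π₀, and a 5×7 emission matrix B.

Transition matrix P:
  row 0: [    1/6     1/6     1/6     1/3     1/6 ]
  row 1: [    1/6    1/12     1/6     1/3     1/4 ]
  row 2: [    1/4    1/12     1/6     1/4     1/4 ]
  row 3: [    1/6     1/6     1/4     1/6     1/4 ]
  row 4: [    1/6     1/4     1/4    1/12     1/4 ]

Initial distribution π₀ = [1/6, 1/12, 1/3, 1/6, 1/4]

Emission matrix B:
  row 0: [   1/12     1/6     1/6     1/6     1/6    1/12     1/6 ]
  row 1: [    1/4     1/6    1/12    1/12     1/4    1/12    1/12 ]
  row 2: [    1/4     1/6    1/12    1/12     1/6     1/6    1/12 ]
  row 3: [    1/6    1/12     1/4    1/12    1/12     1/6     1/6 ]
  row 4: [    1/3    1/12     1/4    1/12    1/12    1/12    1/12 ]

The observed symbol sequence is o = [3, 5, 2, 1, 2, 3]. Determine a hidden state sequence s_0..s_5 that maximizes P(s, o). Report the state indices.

path = [0, 3, 4, 1, 3, 0]

t=0: δ = [2.778e-02, 6.944e-03, 2.778e-02, 1.389e-02, 2.083e-02]  (obs o_0=3)
t=1: δ = [5.787e-04, 4.340e-04, 8.681e-04, 1.543e-03, 5.787e-04]  ψ = [2, 4, 4, 0, 2]  (obs o_1=5)
t=2: δ = [4.287e-05, 2.143e-05, 3.215e-05, 6.430e-05, 9.645e-05]  ψ = [3, 3, 3, 3, 3]  (obs o_2=2)
t=3: δ = [2.679e-06, 4.019e-06, 4.019e-06, 1.191e-06, 2.009e-06]  ψ = [4, 4, 4, 0, 4]  (obs o_3=1)
t=4: δ = [1.674e-07, 4.186e-08, 5.582e-08, 3.349e-07, 2.512e-07]  ψ = [2, 4, 1, 1, 1]  (obs o_4=2)
t=5: δ = [9.303e-09, 5.233e-09, 6.977e-09, 4.651e-09, 6.977e-09]  ψ = [3, 4, 3, 0, 3]  (obs o_5=3)
backtrack: best end state = 0; path = [0, 3, 4, 1, 3, 0]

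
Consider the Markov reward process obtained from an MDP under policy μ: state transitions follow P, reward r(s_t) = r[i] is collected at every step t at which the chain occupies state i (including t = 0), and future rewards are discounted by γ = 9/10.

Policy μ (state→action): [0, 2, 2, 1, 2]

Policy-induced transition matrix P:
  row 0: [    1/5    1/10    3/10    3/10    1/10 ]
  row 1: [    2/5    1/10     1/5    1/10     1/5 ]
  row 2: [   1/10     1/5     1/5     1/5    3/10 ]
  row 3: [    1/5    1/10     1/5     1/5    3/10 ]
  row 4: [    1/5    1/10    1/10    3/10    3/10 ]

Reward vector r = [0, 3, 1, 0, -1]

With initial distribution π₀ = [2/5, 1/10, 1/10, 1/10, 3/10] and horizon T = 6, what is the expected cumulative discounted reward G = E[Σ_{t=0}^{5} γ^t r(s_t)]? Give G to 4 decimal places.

G = 1.2602

t=0: π = [0.4000, 0.1000, 0.1000, 0.1000, 0.3000], E[r] = 0.1000, γ^t·E[r] = 0.100000, running G = 0.100000
t=1: π = [0.2100, 0.1100, 0.2100, 0.2600, 0.2100], E[r] = 0.3300, γ^t·E[r] = 0.297000, running G = 0.397000
t=2: π = [0.2010, 0.1210, 0.2000, 0.2310, 0.2470], E[r] = 0.3160, γ^t·E[r] = 0.255960, running G = 0.652960
t=3: π = [0.2042, 0.1200, 0.1954, 0.2327, 0.2477], E[r] = 0.3077, γ^t·E[r] = 0.224313, running G = 0.877273
t=4: π = [0.2045, 0.1195, 0.1957, 0.2332, 0.2472], E[r] = 0.3071, γ^t·E[r] = 0.201495, running G = 1.078768
t=5: π = [0.2043, 0.1196, 0.1957, 0.2332, 0.2472], E[r] = 0.3073, γ^t·E[r] = 0.181440, running G = 1.260209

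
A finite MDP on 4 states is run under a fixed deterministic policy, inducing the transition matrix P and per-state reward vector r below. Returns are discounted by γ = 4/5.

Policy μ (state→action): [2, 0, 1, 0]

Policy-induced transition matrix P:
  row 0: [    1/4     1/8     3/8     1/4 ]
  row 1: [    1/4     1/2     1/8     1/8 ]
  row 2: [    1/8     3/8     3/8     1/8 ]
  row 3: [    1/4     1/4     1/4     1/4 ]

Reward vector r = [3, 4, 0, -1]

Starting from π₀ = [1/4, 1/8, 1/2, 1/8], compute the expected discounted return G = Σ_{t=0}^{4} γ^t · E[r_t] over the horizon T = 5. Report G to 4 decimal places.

t=0: π = [0.2500, 0.1250, 0.5000, 0.1250], E[r] = 1.1250, γ^t·E[r] = 1.125000, running G = 1.125000
t=1: π = [0.1875, 0.3125, 0.3281, 0.1719], E[r] = 1.6406, γ^t·E[r] = 1.312500, running G = 2.437500
t=2: π = [0.2090, 0.3457, 0.2754, 0.1699], E[r] = 1.8398, γ^t·E[r] = 1.177500, running G = 3.615000
t=3: π = [0.2156, 0.3447, 0.2673, 0.1724], E[r] = 1.8533, γ^t·E[r] = 0.948875, running G = 4.563875
t=4: π = [0.2166, 0.3427, 0.2673, 0.1735], E[r] = 1.8469, γ^t·E[r] = 0.756475, running G = 5.320350

G = 5.3204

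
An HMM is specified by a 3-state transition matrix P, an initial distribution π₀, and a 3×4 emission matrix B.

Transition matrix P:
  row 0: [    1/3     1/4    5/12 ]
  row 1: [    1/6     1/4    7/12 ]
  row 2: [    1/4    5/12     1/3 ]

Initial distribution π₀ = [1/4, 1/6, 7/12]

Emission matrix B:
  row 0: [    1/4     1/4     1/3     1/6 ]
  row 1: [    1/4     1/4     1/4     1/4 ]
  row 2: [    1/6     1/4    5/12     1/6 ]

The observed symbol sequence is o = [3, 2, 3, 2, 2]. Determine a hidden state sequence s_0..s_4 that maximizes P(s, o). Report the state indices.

path = [2, 2, 1, 2, 2]

t=0: δ = [4.167e-02, 4.167e-02, 9.722e-02]  (obs o_0=3)
t=1: δ = [8.102e-03, 1.013e-02, 1.350e-02]  ψ = [2, 2, 2]  (obs o_1=2)
t=2: δ = [5.626e-04, 1.407e-03, 9.846e-04]  ψ = [2, 2, 1]  (obs o_2=3)
t=3: δ = [8.205e-05, 1.026e-04, 3.419e-04]  ψ = [2, 2, 1]  (obs o_3=2)
t=4: δ = [2.849e-05, 3.561e-05, 4.748e-05]  ψ = [2, 2, 2]  (obs o_4=2)
backtrack: best end state = 2; path = [2, 2, 1, 2, 2]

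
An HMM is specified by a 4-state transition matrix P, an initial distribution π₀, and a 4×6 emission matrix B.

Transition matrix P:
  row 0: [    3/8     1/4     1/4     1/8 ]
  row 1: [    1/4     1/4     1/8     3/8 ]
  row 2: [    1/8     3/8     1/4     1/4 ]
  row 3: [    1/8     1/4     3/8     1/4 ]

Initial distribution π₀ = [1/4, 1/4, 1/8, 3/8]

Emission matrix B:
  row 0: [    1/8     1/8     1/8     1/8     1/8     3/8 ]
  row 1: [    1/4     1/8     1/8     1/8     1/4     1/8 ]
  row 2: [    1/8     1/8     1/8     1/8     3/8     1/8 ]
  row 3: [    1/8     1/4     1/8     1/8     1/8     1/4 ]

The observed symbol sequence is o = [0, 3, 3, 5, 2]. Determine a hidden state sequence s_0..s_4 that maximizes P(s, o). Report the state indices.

t=0: δ = [3.125e-02, 6.250e-02, 1.562e-02, 4.688e-02]  (obs o_0=0)
t=1: δ = [1.953e-03, 1.953e-03, 2.197e-03, 2.930e-03]  ψ = [1, 1, 3, 1]  (obs o_1=3)
t=2: δ = [9.155e-05, 1.030e-04, 1.373e-04, 9.155e-05]  ψ = [0, 2, 3, 1]  (obs o_2=3)
t=3: δ = [1.287e-05, 6.437e-06, 4.292e-06, 9.656e-06]  ψ = [0, 2, 2, 1]  (obs o_3=5)
t=4: δ = [6.035e-07, 4.023e-07, 4.526e-07, 3.017e-07]  ψ = [0, 0, 3, 1]  (obs o_4=2)
backtrack: best end state = 0; path = [1, 0, 0, 0, 0]

path = [1, 0, 0, 0, 0]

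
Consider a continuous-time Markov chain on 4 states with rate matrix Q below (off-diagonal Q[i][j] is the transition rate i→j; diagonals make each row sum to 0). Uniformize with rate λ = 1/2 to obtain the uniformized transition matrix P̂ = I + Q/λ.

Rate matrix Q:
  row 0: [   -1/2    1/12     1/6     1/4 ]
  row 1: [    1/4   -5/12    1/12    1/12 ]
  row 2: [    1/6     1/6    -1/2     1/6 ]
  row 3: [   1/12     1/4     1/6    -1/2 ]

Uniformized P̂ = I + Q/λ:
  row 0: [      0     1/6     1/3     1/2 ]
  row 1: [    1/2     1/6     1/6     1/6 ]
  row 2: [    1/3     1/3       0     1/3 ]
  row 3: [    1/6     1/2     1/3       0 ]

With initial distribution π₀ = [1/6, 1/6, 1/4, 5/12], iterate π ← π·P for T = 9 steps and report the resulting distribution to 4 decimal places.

π = [0.2548, 0.2845, 0.2144, 0.2463]

t=0: π = [0.1667, 0.1667, 0.2500, 0.4167]
t=1: π = [0.2361, 0.3472, 0.2222, 0.1944]
t=2: π = [0.2801, 0.2685, 0.2014, 0.2500]
t=3: π = [0.2431, 0.2836, 0.2215, 0.2519]
t=4: π = [0.2576, 0.2876, 0.2123, 0.2426]
t=5: π = [0.2550, 0.2829, 0.2147, 0.2475]
t=6: π = [0.2543, 0.2849, 0.2146, 0.2462]
t=7: π = [0.2550, 0.2845, 0.2143, 0.2462]
t=8: π = [0.2547, 0.2844, 0.2145, 0.2464]
t=9: π = [0.2548, 0.2845, 0.2144, 0.2463]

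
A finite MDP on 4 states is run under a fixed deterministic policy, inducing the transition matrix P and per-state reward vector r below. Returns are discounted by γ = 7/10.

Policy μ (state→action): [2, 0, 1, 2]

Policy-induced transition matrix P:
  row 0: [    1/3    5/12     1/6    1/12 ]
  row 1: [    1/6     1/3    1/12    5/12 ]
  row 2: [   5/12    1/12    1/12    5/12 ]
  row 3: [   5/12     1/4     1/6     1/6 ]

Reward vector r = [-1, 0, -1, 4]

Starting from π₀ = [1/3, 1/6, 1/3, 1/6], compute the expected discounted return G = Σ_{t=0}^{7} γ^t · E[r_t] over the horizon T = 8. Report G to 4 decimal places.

G = 1.1748

t=0: π = [0.3333, 0.1667, 0.3333, 0.1667], E[r] = 0.0000, γ^t·E[r] = 0.000000, running G = 0.000000
t=1: π = [0.3472, 0.2639, 0.1250, 0.2639], E[r] = 0.5833, γ^t·E[r] = 0.408333, running G = 0.408333
t=2: π = [0.3218, 0.3090, 0.1343, 0.2350], E[r] = 0.4838, γ^t·E[r] = 0.237060, running G = 0.645394
t=3: π = [0.3126, 0.3070, 0.1297, 0.2507], E[r] = 0.5604, γ^t·E[r] = 0.192210, running G = 0.837603
t=4: π = [0.3139, 0.3061, 0.1303, 0.2498], E[r] = 0.5551, γ^t·E[r] = 0.133269, running G = 0.970872
t=5: π = [0.3140, 0.3061, 0.1303, 0.2496], E[r] = 0.5541, γ^t·E[r] = 0.093124, running G = 1.063996
t=6: π = [0.3140, 0.3061, 0.1303, 0.2496], E[r] = 0.5541, γ^t·E[r] = 0.065194, running G = 1.129190
t=7: π = [0.3140, 0.3061, 0.1303, 0.2496], E[r] = 0.5542, γ^t·E[r] = 0.045638, running G = 1.174828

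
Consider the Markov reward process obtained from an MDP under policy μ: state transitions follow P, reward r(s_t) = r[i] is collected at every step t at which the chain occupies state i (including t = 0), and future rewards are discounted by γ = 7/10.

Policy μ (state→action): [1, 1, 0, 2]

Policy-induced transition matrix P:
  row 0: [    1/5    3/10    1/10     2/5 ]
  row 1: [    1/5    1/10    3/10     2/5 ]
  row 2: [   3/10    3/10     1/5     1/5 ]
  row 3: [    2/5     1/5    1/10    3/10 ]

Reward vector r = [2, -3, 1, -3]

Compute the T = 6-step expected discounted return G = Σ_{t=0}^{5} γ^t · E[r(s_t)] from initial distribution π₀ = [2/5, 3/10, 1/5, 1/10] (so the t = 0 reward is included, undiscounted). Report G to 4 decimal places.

G = -2.1091

t=0: π = [0.4000, 0.3000, 0.2000, 0.1000], E[r] = -0.2000, γ^t·E[r] = -0.200000, running G = -0.200000
t=1: π = [0.2400, 0.2300, 0.1800, 0.3500], E[r] = -1.0800, γ^t·E[r] = -0.756000, running G = -0.956000
t=2: π = [0.2880, 0.2190, 0.1640, 0.3290], E[r] = -0.9040, γ^t·E[r] = -0.442960, running G = -1.398960
t=3: π = [0.2822, 0.2233, 0.1602, 0.3343], E[r] = -0.9482, γ^t·E[r] = -0.325233, running G = -1.724193
t=4: π = [0.2829, 0.2219, 0.1607, 0.3345], E[r] = -0.9429, γ^t·E[r] = -0.226385, running G = -1.950578
t=5: π = [0.2830, 0.2222, 0.1605, 0.3344], E[r] = -0.9433, γ^t·E[r] = -0.158545, running G = -2.109124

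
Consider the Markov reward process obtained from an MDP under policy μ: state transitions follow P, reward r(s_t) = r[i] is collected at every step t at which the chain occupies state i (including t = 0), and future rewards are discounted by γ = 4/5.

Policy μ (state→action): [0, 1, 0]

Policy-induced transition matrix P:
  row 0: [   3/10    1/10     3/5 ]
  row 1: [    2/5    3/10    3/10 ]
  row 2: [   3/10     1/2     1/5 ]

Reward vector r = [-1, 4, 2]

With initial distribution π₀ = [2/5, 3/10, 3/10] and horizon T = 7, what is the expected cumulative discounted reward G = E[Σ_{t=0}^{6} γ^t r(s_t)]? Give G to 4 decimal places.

G = 6.1545

t=0: π = [0.4000, 0.3000, 0.3000], E[r] = 1.4000, γ^t·E[r] = 1.400000, running G = 1.400000
t=1: π = [0.3300, 0.2800, 0.3900], E[r] = 1.5700, γ^t·E[r] = 1.256000, running G = 2.656000
t=2: π = [0.3280, 0.3120, 0.3600], E[r] = 1.6400, γ^t·E[r] = 1.049600, running G = 3.705600
t=3: π = [0.3312, 0.3064, 0.3624], E[r] = 1.6192, γ^t·E[r] = 0.829030, running G = 4.534630
t=4: π = [0.3306, 0.3062, 0.3631], E[r] = 1.6206, γ^t·E[r] = 0.663781, running G = 5.198412
t=5: π = [0.3306, 0.3065, 0.3629], E[r] = 1.6211, γ^t·E[r] = 0.531209, running G = 5.729620
t=6: π = [0.3306, 0.3065, 0.3629], E[r] = 1.6210, γ^t·E[r] = 0.424923, running G = 6.154544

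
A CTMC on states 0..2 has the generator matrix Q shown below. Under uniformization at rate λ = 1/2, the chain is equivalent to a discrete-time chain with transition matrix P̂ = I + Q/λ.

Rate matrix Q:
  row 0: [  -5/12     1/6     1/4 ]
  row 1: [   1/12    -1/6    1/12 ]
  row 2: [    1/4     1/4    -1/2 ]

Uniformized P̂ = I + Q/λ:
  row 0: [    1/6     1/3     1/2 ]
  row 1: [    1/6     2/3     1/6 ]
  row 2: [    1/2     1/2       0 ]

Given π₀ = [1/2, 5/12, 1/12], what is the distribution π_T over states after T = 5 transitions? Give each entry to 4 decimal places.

π = [0.2347, 0.5518, 0.2136]

t=0: π = [0.5000, 0.4167, 0.0833]
t=1: π = [0.1944, 0.4861, 0.3194]
t=2: π = [0.2731, 0.5486, 0.1782]
t=3: π = [0.2261, 0.5459, 0.2280]
t=4: π = [0.2427, 0.5533, 0.2040]
t=5: π = [0.2347, 0.5518, 0.2136]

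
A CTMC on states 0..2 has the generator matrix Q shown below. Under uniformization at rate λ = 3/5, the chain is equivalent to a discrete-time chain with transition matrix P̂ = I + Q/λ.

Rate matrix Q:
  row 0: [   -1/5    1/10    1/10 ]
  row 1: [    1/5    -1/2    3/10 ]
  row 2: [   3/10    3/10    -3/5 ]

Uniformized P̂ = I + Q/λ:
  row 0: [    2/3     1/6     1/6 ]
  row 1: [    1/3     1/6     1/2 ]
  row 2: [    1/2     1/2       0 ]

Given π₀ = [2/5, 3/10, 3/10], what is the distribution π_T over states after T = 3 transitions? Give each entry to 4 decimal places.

t=0: π = [0.4000, 0.3000, 0.3000]
t=1: π = [0.5167, 0.2667, 0.2167]
t=2: π = [0.5417, 0.2389, 0.2194]
t=3: π = [0.5505, 0.2398, 0.2097]

π = [0.5505, 0.2398, 0.2097]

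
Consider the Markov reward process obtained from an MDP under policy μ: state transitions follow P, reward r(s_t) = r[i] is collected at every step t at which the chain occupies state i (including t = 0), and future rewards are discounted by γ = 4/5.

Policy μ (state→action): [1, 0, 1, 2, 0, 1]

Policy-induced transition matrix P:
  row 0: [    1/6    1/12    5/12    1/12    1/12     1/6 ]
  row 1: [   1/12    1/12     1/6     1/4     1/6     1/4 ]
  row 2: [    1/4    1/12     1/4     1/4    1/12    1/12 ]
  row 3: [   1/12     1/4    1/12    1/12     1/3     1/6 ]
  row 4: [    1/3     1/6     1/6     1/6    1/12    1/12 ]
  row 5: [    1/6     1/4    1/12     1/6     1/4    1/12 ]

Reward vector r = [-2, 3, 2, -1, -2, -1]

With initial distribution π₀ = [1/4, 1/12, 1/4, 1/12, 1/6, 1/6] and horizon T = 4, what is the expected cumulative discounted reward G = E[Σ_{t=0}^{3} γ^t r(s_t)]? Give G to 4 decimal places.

G = -0.5677

t=0: π = [0.2500, 0.0833, 0.2500, 0.0833, 0.1667, 0.1667], E[r] = -0.3333, γ^t·E[r] = -0.333333, running G = -0.333333
t=1: π = [0.2014, 0.1389, 0.2292, 0.1667, 0.1389, 0.1250], E[r] = -0.0972, γ^t·E[r] = -0.077778, running G = -0.411111
t=2: π = [0.1834, 0.1435, 0.2118, 0.1667, 0.1574, 0.1372], E[r] = -0.1314, γ^t·E[r] = -0.084074, running G = -0.495185
t=3: π = [0.1847, 0.1471, 0.2049, 0.1671, 0.1598, 0.1364], E[r] = -0.1416, γ^t·E[r] = -0.072494, running G = -0.567679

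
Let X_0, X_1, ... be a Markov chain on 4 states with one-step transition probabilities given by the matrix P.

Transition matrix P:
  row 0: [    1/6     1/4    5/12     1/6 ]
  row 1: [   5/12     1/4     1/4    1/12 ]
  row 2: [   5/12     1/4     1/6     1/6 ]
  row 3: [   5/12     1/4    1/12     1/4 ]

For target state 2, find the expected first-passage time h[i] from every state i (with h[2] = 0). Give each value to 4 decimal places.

First-step conditioning: h[2] = 0; for i ≠ 2, h[i] = 1 + Σ_k P[i][k]·h[k].
  h[0] = 1 + 1/6·h[0] + 1/4·h[1] + 1/6·h[3]
  h[1] = 1 + 5/12·h[0] + 1/4·h[1] + 1/12·h[3]
  h[3] = 1 + 5/12·h[0] + 1/4·h[1] + 1/4·h[3]
Solving the 3×3 linear system over states ≠ 2 gives exactly h = [264/85, 60/17, 0, 72/17] (h[2] = 0 is the target).

h = [3.1059, 3.5294, 0.0000, 4.2353]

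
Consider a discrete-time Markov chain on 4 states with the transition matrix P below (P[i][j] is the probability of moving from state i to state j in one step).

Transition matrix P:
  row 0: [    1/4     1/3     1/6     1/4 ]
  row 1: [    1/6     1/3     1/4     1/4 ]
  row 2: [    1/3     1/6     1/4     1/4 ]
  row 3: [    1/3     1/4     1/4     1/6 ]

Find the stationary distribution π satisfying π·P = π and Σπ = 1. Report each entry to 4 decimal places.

Balance equations π_j = Σ_i π_i·P[i][j]:
  π_0 = 1/4·π_0 + 1/6·π_1 + 1/3·π_2 + 1/3·π_3
  π_1 = 1/3·π_0 + 1/3·π_1 + 1/6·π_2 + 1/4·π_3
  π_2 = 1/6·π_0 + 1/4·π_1 + 1/4·π_2 + 1/4·π_3
  normalize: π_0 + π_1 + π_2 + π_3 = 1
Solving the linear system gives exactly π = [231/871, 37/134, 397/1742, 3/13].

π = [0.2652, 0.2761, 0.2279, 0.2308]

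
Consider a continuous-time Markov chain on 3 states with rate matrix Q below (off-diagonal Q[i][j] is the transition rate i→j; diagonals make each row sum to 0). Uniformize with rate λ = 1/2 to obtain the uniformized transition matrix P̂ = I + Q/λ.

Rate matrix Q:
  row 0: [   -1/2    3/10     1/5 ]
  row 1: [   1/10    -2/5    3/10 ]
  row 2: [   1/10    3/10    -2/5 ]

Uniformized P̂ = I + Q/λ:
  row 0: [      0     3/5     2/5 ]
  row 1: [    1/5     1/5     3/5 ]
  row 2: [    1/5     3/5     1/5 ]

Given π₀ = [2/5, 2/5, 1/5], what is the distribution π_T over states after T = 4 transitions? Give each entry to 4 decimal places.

t=0: π = [0.4000, 0.4000, 0.2000]
t=1: π = [0.1200, 0.4400, 0.4400]
t=2: π = [0.1760, 0.4240, 0.4000]
t=3: π = [0.1648, 0.4304, 0.4048]
t=4: π = [0.1670, 0.4278, 0.4051]

π = [0.1670, 0.4278, 0.4051]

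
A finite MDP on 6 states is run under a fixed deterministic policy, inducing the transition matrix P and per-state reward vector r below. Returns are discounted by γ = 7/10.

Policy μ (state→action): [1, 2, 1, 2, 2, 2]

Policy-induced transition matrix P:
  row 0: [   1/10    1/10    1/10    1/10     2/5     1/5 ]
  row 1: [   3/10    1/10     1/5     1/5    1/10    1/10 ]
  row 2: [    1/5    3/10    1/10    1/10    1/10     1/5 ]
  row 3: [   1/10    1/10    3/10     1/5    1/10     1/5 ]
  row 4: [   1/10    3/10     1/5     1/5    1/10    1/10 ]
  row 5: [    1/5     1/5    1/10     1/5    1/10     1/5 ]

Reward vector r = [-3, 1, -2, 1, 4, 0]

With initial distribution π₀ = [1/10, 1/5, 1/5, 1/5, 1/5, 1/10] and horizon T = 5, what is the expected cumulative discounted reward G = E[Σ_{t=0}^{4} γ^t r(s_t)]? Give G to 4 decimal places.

t=0: π = [0.1000, 0.2000, 0.2000, 0.2000, 0.2000, 0.1000], E[r] = 0.5000, γ^t·E[r] = 0.500000, running G = 0.500000
t=1: π = [0.1700, 0.1900, 0.1800, 0.1700, 0.1300, 0.1600], E[r] = 0.0100, γ^t·E[r] = 0.007000, running G = 0.507000
t=2: π = [0.1720, 0.1780, 0.1660, 0.1650, 0.1510, 0.1680], E[r] = 0.0990, γ^t·E[r] = 0.048510, running G = 0.555510
t=3: π = [0.1690, 0.1802, 0.1659, 0.1662, 0.1516, 0.1671], E[r] = 0.1140, γ^t·E[r] = 0.039102, running G = 0.594612
t=4: π = [0.1693, 0.1802, 0.1664, 0.1665, 0.1507, 0.1668], E[r] = 0.1087, γ^t·E[r] = 0.026089, running G = 0.620701

G = 0.6207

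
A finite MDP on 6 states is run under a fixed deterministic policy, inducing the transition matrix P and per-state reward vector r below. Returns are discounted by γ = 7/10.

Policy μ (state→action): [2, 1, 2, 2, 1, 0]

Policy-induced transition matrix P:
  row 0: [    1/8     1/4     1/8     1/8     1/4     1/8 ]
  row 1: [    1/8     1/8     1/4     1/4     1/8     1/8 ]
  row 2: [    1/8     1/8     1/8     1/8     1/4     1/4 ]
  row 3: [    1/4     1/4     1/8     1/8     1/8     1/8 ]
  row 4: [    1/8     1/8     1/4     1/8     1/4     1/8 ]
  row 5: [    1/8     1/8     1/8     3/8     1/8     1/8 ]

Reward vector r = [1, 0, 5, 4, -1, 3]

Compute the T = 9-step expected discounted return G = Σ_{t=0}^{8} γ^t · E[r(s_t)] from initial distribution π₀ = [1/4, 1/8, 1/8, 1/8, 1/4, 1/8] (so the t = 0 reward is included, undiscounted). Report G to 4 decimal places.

t=0: π = [0.2500, 0.1250, 0.1250, 0.1250, 0.2500, 0.1250], E[r] = 1.5000, γ^t·E[r] = 1.500000, running G = 1.500000
t=1: π = [0.1406, 0.1719, 0.1719, 0.1719, 0.2031, 0.1406], E[r] = 1.9063, γ^t·E[r] = 1.334375, running G = 2.834375
t=2: π = [0.1465, 0.1641, 0.1719, 0.1816, 0.1895, 0.1465], E[r] = 1.9824, γ^t·E[r] = 0.971387, running G = 3.805762
t=3: π = [0.1477, 0.1660, 0.1692, 0.1821, 0.1885, 0.1465], E[r] = 1.9731, γ^t·E[r] = 0.676789, running G = 4.482550
t=4: π = [0.1478, 0.1662, 0.1693, 0.1824, 0.1882, 0.1461], E[r] = 1.9741, γ^t·E[r] = 0.473979, running G = 4.956529
t=5: π = [0.1478, 0.1663, 0.1693, 0.1823, 0.1882, 0.1462], E[r] = 1.9739, γ^t·E[r] = 0.331753, running G = 5.288282
t=6: π = [0.1478, 0.1663, 0.1693, 0.1823, 0.1882, 0.1462], E[r] = 1.9739, γ^t·E[r] = 0.232231, running G = 5.520513
t=7: π = [0.1478, 0.1663, 0.1693, 0.1823, 0.1882, 0.1462], E[r] = 1.9739, γ^t·E[r] = 0.162562, running G = 5.683075
t=8: π = [0.1478, 0.1663, 0.1693, 0.1823, 0.1882, 0.1462], E[r] = 1.9739, γ^t·E[r] = 0.113793, running G = 5.796868

G = 5.7969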